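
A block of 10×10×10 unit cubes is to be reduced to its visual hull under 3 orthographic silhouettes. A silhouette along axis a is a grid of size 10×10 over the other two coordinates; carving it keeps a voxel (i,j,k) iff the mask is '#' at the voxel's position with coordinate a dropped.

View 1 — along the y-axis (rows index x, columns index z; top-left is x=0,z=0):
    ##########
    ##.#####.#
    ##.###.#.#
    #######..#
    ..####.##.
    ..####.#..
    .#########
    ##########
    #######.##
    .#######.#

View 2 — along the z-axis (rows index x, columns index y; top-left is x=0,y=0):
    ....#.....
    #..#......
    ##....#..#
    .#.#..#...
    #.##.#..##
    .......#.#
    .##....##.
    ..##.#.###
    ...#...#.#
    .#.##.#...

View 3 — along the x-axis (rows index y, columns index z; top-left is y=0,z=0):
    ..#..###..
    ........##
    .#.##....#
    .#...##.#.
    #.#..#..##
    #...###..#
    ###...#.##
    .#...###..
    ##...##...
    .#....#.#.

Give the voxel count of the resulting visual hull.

|visual hull| = 98

initial block: 10^3 = 1000
after view 1 [y-axis, 80 of 100 cells solid] → remaining = 800
after view 2 [z-axis, 35 of 100 cells solid] → remaining = 279
after view 3 [x-axis, 41 of 100 cells solid] → remaining = 98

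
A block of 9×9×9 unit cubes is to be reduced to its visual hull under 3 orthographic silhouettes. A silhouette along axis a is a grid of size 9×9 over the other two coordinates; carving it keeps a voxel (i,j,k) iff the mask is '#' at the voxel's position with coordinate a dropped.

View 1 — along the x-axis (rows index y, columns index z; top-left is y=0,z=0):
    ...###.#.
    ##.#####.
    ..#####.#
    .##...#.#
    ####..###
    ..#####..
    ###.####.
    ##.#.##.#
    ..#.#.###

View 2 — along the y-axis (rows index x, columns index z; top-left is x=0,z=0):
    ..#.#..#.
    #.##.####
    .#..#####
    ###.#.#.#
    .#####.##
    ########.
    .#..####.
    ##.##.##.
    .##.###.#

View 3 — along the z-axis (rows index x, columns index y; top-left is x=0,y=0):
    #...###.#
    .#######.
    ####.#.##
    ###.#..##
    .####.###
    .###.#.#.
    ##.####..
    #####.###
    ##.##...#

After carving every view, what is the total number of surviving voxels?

remaining voxels: 219

full grid |V| = 729
step 1: project along x, AND mask (51/81) → |grid| = 459
step 2: project along y, AND mask (54/81) → |grid| = 311
step 3: project along z, AND mask (56/81) → |grid| = 219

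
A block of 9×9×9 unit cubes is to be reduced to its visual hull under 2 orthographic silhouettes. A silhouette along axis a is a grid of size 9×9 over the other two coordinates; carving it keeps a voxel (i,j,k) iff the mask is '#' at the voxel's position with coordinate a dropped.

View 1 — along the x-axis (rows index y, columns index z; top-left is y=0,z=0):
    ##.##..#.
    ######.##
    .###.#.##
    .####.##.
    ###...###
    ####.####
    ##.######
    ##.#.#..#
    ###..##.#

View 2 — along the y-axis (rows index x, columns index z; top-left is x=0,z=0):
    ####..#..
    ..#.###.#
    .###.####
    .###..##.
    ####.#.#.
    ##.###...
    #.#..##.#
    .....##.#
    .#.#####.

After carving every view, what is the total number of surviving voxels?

full grid |V| = 729
after view 1 [x-axis, 58 of 81 cells solid] → remaining = 522
after view 2 [y-axis, 47 of 81 cells solid] → remaining = 305

305 voxels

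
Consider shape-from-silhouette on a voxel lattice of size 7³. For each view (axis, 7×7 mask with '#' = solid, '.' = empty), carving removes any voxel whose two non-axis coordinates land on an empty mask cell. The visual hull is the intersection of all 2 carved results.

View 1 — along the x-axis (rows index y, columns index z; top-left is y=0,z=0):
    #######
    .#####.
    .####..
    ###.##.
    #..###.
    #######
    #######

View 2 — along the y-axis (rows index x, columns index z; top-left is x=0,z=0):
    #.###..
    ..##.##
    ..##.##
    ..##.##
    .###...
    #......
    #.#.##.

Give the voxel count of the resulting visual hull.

134 voxels

initial block: 7^3 = 343
[1] x-view keeps 39 columns → grid now 273
[2] y-view keeps 24 columns → grid now 134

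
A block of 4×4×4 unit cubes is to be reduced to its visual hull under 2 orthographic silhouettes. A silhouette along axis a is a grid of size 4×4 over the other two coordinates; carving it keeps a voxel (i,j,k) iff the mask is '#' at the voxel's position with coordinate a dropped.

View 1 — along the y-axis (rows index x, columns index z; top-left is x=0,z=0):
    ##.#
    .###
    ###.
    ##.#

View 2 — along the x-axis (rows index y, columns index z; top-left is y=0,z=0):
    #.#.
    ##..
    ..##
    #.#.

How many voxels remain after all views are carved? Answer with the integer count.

start: 4×4×4 = 64 voxels
  1. axis=1 (XZ plane), |mask|=12  ⇒  voxels=48
  2. axis=0 (YZ plane), |mask|=8  ⇒  voxels=22

voxel count = 22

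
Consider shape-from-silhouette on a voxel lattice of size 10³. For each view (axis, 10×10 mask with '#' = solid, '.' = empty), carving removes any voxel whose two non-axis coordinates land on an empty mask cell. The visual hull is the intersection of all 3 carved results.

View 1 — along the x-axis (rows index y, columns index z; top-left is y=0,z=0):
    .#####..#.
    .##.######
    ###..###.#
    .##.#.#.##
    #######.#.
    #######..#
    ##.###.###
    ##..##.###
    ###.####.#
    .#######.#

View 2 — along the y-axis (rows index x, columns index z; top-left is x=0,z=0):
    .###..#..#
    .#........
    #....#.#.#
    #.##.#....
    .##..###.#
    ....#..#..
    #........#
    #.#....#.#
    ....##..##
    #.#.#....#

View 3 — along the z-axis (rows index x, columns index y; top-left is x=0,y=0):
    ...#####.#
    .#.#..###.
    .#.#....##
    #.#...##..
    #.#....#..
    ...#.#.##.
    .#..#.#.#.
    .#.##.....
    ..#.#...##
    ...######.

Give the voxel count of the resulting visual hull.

voxel count = 113

start: 10×10×10 = 1000 voxels
after view 1 [x-axis, 74 of 100 cells solid] → remaining = 740
after view 2 [y-axis, 36 of 100 cells solid] → remaining = 273
after view 3 [z-axis, 43 of 100 cells solid] → remaining = 113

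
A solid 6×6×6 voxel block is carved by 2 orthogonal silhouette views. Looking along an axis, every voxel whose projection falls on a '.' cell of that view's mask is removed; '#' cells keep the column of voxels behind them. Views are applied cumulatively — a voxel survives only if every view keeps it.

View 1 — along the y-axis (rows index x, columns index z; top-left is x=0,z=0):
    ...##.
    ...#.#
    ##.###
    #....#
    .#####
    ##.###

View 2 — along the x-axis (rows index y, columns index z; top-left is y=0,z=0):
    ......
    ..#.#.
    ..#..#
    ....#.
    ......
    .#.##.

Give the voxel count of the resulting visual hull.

|visual hull| = 27

before carving: 216 voxels (6×6×6)
  1. axis=1 (XZ plane), |mask|=21  ⇒  voxels=126
  2. axis=0 (YZ plane), |mask|=8  ⇒  voxels=27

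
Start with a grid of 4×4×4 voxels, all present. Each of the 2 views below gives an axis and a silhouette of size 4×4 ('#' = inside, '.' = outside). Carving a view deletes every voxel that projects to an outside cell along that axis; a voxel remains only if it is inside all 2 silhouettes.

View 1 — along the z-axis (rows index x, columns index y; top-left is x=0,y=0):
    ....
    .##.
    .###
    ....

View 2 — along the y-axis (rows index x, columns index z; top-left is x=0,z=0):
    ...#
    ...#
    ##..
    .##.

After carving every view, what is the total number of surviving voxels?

|visual hull| = 8

before carving: 64 voxels (4×4×4)
V1 z: intersect with XY mask (5 set) -- 20 left
V2 y: intersect with XZ mask (6 set) -- 8 left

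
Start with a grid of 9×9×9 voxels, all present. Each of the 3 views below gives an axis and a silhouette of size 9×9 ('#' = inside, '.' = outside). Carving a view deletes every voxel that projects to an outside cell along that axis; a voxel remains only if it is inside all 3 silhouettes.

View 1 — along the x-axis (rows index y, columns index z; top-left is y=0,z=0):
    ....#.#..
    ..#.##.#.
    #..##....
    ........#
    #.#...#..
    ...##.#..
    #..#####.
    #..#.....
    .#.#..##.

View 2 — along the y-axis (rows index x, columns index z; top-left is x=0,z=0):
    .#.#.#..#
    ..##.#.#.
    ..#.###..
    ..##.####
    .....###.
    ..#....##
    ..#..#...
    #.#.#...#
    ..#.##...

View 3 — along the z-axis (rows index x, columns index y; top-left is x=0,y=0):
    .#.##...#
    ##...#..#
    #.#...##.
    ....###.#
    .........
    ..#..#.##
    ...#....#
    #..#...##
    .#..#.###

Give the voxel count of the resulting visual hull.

37 voxels

start: 9×9×9 = 729 voxels
  1. axis=0 (YZ plane), |mask|=28  ⇒  voxels=252
  2. axis=1 (XZ plane), |mask|=33  ⇒  voxels=94
  3. axis=2 (XY plane), |mask|=31  ⇒  voxels=37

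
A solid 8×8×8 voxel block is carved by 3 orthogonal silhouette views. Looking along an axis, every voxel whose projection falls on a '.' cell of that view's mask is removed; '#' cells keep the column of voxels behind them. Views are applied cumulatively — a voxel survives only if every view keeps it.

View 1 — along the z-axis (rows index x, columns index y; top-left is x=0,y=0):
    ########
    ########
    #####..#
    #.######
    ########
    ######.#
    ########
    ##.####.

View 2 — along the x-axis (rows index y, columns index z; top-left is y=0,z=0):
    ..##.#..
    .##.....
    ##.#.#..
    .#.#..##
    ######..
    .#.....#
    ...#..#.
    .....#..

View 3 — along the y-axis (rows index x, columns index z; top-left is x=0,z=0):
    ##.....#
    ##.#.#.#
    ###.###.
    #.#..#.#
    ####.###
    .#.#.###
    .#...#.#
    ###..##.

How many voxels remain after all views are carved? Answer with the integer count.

before carving: 512 voxels (8×8×8)
V1 z: intersect with XY mask (58 set) -- 464 left
V2 x: intersect with YZ mask (24 set) -- 179 left
V3 y: intersect with XZ mask (38 set) -- 114 left

remaining voxels: 114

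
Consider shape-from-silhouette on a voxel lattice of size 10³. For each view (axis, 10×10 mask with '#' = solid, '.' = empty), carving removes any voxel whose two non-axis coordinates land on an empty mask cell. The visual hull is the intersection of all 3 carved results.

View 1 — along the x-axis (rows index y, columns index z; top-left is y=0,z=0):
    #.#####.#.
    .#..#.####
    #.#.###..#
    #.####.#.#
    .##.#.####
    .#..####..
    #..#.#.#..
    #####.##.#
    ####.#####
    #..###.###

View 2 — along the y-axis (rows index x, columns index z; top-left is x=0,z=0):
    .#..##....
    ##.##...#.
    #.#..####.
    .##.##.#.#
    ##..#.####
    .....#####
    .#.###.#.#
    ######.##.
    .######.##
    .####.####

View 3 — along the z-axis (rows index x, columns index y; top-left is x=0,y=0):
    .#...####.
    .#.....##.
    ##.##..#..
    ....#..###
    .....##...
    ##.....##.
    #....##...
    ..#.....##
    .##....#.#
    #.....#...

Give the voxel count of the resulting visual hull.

|visual hull| = 136

start: 10×10×10 = 1000 voxels
  1. axis=0 (YZ plane), |mask|=66  ⇒  voxels=660
  2. axis=1 (XZ plane), |mask|=62  ⇒  voxels=409
  3. axis=2 (XY plane), |mask|=35  ⇒  voxels=136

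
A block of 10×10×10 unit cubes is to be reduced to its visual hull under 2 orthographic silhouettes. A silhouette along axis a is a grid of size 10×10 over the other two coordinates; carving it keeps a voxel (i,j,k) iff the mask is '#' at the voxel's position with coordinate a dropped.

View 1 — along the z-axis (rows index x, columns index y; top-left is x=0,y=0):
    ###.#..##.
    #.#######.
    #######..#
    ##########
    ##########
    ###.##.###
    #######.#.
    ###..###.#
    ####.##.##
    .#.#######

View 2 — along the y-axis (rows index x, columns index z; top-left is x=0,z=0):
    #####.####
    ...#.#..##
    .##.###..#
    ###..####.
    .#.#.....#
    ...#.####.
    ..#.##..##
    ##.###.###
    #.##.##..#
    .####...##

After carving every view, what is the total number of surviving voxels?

voxel count = 466

before carving: 1000 voxels (10×10×10)
step 1: project along z, AND mask (81/100) → |grid| = 810
step 2: project along y, AND mask (59/100) → |grid| = 466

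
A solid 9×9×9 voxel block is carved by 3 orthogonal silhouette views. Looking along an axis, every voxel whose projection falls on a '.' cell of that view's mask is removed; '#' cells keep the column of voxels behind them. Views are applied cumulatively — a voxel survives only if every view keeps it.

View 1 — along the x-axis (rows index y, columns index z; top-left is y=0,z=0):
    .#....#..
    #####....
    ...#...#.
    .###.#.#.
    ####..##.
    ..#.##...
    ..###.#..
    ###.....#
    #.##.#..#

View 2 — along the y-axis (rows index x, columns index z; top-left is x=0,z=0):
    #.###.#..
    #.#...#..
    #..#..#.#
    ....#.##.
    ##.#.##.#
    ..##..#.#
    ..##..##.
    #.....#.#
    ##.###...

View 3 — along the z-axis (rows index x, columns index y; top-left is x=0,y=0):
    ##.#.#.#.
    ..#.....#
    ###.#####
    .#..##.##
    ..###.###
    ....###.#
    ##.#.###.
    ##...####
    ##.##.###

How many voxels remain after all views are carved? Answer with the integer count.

remaining voxels: 94

full grid |V| = 729
[1] x-view keeps 36 columns → grid now 324
[2] y-view keeps 37 columns → grid now 151
[3] z-view keeps 49 columns → grid now 94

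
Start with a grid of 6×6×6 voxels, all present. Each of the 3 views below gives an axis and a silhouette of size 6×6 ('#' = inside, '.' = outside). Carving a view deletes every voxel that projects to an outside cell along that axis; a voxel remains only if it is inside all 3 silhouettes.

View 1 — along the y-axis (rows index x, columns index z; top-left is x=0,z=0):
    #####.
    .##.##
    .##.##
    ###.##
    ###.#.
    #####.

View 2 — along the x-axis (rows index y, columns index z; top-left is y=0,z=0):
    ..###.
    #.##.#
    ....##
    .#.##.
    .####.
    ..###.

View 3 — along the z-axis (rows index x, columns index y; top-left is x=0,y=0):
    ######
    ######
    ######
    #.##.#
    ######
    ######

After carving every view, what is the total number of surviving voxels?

remaining voxels: 80

before carving: 216 voxels (6×6×6)
carve view 1 (along y, XZ-mask fill 27/36): 162 voxels remain
carve view 2 (along x, YZ-mask fill 19/36): 86 voxels remain
carve view 3 (along z, XY-mask fill 34/36): 80 voxels remain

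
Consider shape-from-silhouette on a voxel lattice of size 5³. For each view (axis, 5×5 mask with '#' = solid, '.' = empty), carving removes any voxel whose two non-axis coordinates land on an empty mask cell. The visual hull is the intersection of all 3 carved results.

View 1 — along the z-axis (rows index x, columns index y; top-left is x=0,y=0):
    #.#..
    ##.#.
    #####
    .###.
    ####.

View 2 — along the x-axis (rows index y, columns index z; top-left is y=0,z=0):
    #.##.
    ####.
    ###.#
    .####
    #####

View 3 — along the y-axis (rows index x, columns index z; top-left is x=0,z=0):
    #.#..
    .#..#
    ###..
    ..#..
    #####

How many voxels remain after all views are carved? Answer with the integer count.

remaining voxels: 38

start: 5×5×5 = 125 voxels
after view 1 [z-axis, 17 of 25 cells solid] → remaining = 85
after view 2 [x-axis, 20 of 25 cells solid] → remaining = 65
after view 3 [y-axis, 13 of 25 cells solid] → remaining = 38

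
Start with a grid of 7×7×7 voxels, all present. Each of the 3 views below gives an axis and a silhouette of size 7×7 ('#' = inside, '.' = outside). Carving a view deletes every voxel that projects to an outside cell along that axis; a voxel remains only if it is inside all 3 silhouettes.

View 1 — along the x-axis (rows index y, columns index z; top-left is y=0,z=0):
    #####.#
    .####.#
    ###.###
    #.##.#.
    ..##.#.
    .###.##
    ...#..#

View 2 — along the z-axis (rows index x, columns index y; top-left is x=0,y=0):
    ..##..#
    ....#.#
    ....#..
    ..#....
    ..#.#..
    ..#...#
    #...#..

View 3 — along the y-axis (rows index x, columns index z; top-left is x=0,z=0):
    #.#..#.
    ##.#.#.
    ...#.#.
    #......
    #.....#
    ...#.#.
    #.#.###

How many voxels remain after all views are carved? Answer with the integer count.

full grid |V| = 343
V1 x: intersect with YZ mask (31 set) -- 217 left
V2 z: intersect with XY mask (13 set) -- 52 left
V3 y: intersect with XZ mask (19 set) -- 22 left

|visual hull| = 22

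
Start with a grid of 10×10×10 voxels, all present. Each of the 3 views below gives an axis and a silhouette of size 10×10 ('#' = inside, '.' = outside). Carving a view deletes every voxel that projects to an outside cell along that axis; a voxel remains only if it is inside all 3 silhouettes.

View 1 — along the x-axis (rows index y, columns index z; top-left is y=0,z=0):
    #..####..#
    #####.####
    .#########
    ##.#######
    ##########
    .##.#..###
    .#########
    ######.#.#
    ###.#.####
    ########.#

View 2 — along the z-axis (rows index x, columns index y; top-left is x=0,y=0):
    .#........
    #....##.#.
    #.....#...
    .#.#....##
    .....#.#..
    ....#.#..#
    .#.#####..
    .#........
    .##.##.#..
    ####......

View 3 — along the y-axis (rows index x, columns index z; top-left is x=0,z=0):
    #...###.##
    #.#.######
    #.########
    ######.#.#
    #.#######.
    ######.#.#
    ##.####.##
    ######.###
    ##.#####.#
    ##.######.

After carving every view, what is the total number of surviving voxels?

voxel count = 212

before carving: 1000 voxels (10×10×10)
step 1: project along x, AND mask (83/100) → |grid| = 830
step 2: project along z, AND mask (32/100) → |grid| = 265
step 3: project along y, AND mask (80/100) → |grid| = 212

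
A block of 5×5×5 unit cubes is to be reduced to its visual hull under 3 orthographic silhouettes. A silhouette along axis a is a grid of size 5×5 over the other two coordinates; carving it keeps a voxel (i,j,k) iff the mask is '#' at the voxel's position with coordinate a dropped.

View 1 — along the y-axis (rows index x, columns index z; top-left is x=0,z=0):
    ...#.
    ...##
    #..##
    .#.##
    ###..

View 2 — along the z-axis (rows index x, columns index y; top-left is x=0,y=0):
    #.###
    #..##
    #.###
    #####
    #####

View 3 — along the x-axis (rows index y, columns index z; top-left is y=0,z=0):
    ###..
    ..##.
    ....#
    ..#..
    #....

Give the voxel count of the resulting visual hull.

start: 5×5×5 = 125 voxels
carve view 1 (along y, XZ-mask fill 12/25): 60 voxels remain
carve view 2 (along z, XY-mask fill 21/25): 52 voxels remain
carve view 3 (along x, YZ-mask fill 8/25): 12 voxels remain

remaining voxels: 12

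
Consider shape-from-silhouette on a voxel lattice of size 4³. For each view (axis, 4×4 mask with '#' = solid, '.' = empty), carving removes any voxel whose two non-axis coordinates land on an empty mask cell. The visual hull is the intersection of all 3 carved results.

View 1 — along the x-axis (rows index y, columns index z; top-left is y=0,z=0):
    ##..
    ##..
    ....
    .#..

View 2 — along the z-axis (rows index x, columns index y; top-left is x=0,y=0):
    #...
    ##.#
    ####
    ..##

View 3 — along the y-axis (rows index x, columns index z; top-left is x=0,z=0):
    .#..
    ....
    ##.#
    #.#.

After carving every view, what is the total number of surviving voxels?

|visual hull| = 6

before carving: 64 voxels (4×4×4)
step 1: project along x, AND mask (5/16) → |grid| = 20
step 2: project along z, AND mask (10/16) → |grid| = 13
step 3: project along y, AND mask (6/16) → |grid| = 6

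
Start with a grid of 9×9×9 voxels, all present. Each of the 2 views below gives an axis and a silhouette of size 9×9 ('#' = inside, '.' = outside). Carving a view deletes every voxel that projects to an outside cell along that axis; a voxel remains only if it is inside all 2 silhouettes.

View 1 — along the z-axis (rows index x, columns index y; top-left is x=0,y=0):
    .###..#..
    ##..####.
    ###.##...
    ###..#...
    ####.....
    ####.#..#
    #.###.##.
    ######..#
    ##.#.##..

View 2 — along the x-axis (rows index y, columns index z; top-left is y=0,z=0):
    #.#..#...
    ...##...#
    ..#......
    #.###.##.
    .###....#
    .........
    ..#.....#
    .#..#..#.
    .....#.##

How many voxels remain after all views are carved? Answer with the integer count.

voxel count = 127

initial block: 9^3 = 729
after view 1 [z-axis, 47 of 81 cells solid] → remaining = 423
after view 2 [x-axis, 25 of 81 cells solid] → remaining = 127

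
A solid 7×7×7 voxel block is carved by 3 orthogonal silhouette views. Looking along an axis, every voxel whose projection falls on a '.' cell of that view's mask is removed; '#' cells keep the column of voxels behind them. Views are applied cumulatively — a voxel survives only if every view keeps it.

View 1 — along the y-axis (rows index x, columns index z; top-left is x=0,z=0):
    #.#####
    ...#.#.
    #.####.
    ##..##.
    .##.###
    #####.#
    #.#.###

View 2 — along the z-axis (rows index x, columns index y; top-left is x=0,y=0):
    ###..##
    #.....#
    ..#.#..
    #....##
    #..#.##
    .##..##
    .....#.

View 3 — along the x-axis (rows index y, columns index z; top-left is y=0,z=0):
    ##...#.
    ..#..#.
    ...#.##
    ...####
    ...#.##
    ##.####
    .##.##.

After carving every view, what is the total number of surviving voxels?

voxel count = 59

before carving: 343 voxels (7×7×7)
V1 y: intersect with XZ mask (33 set) -- 231 left
V2 z: intersect with XY mask (21 set) -- 105 left
V3 x: intersect with YZ mask (25 set) -- 59 left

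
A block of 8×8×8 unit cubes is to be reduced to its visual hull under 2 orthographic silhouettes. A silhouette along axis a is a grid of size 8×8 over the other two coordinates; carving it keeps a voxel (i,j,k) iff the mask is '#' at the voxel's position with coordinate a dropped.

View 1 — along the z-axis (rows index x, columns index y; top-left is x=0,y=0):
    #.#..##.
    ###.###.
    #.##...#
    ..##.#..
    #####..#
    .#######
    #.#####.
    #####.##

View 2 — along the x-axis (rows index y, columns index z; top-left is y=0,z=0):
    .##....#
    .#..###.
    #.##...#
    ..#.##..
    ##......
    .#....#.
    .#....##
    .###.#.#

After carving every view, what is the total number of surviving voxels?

initial block: 8^3 = 512
[1] z-view keeps 43 columns → grid now 344
[2] x-view keeps 26 columns → grid now 139

139 voxels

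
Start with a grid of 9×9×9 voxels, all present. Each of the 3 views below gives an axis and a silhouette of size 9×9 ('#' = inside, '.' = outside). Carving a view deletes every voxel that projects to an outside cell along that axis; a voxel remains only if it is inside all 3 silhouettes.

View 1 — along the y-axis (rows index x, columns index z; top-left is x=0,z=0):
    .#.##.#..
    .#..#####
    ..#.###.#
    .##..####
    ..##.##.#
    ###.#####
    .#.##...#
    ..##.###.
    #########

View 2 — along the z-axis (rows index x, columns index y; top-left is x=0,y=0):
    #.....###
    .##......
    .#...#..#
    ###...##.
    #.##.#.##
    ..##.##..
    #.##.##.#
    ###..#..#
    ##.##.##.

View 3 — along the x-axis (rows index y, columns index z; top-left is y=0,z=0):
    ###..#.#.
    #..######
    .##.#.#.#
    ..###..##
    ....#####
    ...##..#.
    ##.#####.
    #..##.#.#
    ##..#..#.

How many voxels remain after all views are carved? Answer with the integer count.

full grid |V| = 729
carve view 1 (along y, XZ-mask fill 52/81): 468 voxels remain
carve view 2 (along z, XY-mask fill 41/81): 238 voxels remain
carve view 3 (along x, YZ-mask fill 46/81): 132 voxels remain

remaining voxels: 132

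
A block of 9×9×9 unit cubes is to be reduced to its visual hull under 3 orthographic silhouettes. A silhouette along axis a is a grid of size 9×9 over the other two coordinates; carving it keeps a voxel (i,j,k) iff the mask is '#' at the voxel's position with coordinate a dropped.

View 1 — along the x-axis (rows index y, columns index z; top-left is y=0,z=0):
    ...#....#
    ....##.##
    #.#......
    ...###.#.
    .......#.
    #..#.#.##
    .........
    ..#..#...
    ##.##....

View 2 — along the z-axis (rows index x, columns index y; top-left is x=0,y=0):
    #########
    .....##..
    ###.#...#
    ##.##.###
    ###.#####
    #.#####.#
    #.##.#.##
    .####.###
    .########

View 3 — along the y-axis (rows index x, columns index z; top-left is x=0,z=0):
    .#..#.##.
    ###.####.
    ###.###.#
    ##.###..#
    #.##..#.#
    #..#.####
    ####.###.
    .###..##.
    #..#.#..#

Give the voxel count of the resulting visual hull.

full grid |V| = 729
step 1: project along x, AND mask (24/81) → |grid| = 216
step 2: project along z, AND mask (59/81) → |grid| = 155
step 3: project along y, AND mask (51/81) → |grid| = 93

voxel count = 93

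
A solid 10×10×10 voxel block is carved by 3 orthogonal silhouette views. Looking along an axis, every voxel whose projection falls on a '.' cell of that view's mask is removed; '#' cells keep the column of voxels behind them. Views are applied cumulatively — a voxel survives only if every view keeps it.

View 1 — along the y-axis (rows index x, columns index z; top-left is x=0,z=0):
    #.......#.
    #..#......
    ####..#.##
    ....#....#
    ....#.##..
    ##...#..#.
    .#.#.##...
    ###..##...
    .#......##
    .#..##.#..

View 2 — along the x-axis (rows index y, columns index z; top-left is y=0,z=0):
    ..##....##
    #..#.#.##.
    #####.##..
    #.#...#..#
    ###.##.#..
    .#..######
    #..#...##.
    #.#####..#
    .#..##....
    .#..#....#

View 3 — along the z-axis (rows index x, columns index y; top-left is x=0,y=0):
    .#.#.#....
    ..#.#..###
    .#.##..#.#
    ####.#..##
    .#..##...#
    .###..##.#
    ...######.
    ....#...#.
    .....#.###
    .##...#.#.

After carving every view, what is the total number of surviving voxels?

full grid |V| = 1000
step 1: project along y, AND mask (36/100) → |grid| = 360
step 2: project along x, AND mask (50/100) → |grid| = 180
step 3: project along z, AND mask (46/100) → |grid| = 86

|visual hull| = 86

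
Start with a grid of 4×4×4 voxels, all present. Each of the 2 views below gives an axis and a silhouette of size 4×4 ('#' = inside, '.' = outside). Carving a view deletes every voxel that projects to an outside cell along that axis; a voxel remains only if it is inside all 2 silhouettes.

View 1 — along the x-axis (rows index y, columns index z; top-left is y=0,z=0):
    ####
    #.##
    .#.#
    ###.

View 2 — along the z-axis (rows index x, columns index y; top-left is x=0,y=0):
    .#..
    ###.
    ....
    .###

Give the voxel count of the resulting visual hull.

remaining voxels: 20

initial block: 4^3 = 64
V1 x: intersect with YZ mask (12 set) -- 48 left
V2 z: intersect with XY mask (7 set) -- 20 left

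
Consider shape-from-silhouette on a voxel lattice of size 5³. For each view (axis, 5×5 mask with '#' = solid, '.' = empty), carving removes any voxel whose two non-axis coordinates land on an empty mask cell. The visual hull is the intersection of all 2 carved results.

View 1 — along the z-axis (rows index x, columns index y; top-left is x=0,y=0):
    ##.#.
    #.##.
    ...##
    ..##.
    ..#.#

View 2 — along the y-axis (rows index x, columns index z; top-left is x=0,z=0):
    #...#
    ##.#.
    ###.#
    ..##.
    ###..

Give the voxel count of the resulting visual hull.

voxel count = 33

initial block: 5^3 = 125
step 1: project along z, AND mask (12/25) → |grid| = 60
step 2: project along y, AND mask (14/25) → |grid| = 33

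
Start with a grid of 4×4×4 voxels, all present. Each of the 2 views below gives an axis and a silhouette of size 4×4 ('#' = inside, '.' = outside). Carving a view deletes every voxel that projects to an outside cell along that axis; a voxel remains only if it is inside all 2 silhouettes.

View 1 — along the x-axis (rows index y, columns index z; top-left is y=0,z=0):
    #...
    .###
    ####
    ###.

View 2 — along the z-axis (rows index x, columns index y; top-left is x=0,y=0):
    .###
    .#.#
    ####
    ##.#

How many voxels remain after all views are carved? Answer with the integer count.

|visual hull| = 34

start: 4×4×4 = 64 voxels
  1. axis=0 (YZ plane), |mask|=11  ⇒  voxels=44
  2. axis=2 (XY plane), |mask|=12  ⇒  voxels=34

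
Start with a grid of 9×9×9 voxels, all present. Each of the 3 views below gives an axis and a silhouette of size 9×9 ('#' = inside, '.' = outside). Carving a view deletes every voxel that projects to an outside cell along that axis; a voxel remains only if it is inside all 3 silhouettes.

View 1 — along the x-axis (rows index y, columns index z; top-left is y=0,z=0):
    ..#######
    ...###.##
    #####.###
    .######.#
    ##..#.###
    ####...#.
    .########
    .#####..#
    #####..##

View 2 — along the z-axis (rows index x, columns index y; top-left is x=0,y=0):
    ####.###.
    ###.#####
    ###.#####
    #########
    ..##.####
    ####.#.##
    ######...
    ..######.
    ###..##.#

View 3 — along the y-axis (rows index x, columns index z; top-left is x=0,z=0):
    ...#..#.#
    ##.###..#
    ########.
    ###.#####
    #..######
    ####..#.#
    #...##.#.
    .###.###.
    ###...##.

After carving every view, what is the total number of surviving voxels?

full grid |V| = 729
after view 1 [x-axis, 59 of 81 cells solid] → remaining = 531
after view 2 [z-axis, 63 of 81 cells solid] → remaining = 413
after view 3 [y-axis, 53 of 81 cells solid] → remaining = 271

voxel count = 271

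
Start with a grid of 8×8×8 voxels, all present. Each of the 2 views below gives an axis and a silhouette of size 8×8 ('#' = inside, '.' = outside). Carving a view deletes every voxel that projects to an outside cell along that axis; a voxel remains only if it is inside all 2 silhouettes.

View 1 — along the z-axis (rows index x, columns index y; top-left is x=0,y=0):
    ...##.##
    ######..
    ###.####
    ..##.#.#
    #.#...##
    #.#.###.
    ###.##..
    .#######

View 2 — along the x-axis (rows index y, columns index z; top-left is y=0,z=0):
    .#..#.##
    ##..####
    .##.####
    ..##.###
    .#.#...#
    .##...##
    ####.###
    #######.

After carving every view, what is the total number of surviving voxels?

218 voxels

full grid |V| = 512
after view 1 [z-axis, 42 of 64 cells solid] → remaining = 336
after view 2 [x-axis, 42 of 64 cells solid] → remaining = 218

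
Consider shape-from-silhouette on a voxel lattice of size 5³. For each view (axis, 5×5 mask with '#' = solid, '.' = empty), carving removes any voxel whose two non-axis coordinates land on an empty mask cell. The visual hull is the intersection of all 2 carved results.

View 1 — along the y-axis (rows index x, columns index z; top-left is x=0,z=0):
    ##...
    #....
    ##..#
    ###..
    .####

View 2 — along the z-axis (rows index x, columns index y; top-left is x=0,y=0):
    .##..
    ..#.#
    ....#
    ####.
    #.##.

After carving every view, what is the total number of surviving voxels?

start: 5×5×5 = 125 voxels
after view 1 [y-axis, 13 of 25 cells solid] → remaining = 65
after view 2 [z-axis, 12 of 25 cells solid] → remaining = 33

|visual hull| = 33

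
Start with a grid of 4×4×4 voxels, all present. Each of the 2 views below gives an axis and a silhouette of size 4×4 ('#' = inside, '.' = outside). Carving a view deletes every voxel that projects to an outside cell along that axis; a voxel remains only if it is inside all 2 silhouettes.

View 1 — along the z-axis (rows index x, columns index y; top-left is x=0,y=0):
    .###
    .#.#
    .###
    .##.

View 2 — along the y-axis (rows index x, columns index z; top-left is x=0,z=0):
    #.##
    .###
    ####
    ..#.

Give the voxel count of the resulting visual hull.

|visual hull| = 29

start: 4×4×4 = 64 voxels
carve view 1 (along z, XY-mask fill 10/16): 40 voxels remain
carve view 2 (along y, XZ-mask fill 11/16): 29 voxels remain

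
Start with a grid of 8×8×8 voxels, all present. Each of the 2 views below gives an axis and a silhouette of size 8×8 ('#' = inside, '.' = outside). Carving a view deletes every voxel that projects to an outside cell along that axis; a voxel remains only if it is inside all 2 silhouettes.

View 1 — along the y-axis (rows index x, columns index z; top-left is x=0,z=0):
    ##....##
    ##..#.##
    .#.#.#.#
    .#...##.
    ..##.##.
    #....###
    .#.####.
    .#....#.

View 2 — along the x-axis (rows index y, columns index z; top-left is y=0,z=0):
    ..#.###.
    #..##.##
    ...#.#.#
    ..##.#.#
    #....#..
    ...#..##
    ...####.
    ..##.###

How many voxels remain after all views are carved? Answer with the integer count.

remaining voxels: 118

initial block: 8^3 = 512
  1. axis=1 (XZ plane), |mask|=31  ⇒  voxels=248
  2. axis=0 (YZ plane), |mask|=30  ⇒  voxels=118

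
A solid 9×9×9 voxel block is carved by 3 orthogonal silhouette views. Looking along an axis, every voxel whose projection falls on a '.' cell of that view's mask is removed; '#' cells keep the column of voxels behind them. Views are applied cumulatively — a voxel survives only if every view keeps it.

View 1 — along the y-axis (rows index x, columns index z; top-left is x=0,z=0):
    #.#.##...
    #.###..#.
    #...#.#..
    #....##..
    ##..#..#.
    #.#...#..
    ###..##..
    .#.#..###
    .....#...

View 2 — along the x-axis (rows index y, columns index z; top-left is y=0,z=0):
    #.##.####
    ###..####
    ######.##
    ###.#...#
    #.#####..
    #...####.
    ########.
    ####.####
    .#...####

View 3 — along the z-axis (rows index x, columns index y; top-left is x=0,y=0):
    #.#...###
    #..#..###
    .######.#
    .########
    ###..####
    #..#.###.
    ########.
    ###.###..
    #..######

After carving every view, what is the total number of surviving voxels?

|visual hull| = 161

full grid |V| = 729
[1] y-view keeps 33 columns → grid now 297
[2] x-view keeps 59 columns → grid now 226
[3] z-view keeps 58 columns → grid now 161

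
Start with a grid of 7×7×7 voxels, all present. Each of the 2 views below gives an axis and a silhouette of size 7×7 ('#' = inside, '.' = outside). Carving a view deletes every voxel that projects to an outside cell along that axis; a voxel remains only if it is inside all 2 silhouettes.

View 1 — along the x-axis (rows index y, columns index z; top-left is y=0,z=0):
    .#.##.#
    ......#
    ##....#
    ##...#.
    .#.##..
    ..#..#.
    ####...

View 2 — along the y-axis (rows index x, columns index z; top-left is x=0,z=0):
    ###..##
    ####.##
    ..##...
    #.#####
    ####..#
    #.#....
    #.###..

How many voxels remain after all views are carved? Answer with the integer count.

before carving: 343 voxels (7×7×7)
  1. axis=0 (YZ plane), |mask|=20  ⇒  voxels=140
  2. axis=1 (XZ plane), |mask|=30  ⇒  voxels=84

84 voxels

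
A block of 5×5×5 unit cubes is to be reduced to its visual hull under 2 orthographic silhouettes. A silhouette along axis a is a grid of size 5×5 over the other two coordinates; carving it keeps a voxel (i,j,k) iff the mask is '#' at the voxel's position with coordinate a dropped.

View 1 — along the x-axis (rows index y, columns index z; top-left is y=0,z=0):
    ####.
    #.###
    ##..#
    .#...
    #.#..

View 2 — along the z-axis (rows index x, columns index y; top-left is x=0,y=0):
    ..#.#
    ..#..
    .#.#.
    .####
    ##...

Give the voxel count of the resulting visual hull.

voxel count = 31

full grid |V| = 125
V1 x: intersect with YZ mask (14 set) -- 70 left
V2 z: intersect with XY mask (11 set) -- 31 left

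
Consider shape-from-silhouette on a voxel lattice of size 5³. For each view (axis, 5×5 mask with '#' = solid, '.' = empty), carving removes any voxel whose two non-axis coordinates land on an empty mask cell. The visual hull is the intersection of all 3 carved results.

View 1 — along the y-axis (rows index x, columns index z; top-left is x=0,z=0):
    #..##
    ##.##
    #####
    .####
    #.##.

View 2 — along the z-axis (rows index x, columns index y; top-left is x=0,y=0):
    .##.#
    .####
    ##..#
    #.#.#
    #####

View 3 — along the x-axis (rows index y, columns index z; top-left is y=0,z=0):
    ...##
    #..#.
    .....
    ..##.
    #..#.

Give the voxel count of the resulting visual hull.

full grid |V| = 125
[1] y-view keeps 19 columns → grid now 95
[2] z-view keeps 18 columns → grid now 67
[3] x-view keeps 8 columns → grid now 25

25 voxels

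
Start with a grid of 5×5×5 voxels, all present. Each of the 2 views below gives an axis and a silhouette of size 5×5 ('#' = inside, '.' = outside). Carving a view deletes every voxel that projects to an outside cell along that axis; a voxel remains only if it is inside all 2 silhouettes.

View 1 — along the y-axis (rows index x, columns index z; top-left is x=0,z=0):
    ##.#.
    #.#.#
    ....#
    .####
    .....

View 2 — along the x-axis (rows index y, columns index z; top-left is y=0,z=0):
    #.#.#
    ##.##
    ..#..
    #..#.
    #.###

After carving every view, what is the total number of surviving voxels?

|visual hull| = 31

before carving: 125 voxels (5×5×5)
  1. axis=1 (XZ plane), |mask|=11  ⇒  voxels=55
  2. axis=0 (YZ plane), |mask|=14  ⇒  voxels=31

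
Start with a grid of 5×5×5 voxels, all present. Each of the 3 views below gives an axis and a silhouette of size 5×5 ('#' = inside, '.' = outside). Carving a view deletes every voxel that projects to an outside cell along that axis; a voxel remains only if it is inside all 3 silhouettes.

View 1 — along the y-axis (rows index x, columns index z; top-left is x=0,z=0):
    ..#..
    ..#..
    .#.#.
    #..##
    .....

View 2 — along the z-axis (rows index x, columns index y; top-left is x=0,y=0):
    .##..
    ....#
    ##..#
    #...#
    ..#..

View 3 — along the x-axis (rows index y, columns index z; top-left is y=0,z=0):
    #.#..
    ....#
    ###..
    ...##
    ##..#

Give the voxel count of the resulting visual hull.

initial block: 5^3 = 125
  1. axis=1 (XZ plane), |mask|=7  ⇒  voxels=35
  2. axis=2 (XY plane), |mask|=9  ⇒  voxels=15
  3. axis=0 (YZ plane), |mask|=11  ⇒  voxels=5

5 voxels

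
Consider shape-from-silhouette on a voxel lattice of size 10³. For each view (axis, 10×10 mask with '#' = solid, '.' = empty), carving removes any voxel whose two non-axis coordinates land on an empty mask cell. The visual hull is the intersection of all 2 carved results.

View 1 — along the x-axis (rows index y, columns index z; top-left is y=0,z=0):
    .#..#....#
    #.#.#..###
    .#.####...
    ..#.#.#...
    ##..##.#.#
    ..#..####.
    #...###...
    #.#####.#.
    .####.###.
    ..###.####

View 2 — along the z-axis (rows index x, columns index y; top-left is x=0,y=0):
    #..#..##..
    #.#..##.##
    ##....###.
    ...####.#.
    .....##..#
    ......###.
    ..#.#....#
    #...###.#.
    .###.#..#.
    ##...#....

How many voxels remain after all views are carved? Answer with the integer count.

217 voxels

initial block: 10^3 = 1000
  1. axis=0 (YZ plane), |mask|=53  ⇒  voxels=530
  2. axis=2 (XY plane), |mask|=42  ⇒  voxels=217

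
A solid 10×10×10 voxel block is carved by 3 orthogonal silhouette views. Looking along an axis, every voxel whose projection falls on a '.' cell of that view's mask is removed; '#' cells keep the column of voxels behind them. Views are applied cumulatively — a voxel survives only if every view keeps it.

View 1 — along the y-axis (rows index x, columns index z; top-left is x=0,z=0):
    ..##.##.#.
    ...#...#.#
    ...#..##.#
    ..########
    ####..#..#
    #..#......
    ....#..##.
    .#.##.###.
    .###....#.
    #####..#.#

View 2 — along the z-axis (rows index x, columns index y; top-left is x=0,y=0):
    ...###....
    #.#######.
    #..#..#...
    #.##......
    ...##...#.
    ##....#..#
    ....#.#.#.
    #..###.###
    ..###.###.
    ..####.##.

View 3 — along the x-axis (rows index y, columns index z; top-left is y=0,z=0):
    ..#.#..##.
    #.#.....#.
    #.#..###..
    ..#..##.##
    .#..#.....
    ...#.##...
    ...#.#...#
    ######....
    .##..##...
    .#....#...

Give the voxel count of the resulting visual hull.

83 voxels

before carving: 1000 voxels (10×10×10)
carve view 1 (along y, XZ-mask fill 48/100): 480 voxels remain
carve view 2 (along z, XY-mask fill 46/100): 218 voxels remain
carve view 3 (along x, YZ-mask fill 37/100): 83 voxels remain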